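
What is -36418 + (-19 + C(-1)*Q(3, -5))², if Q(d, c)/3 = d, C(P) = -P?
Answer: -36318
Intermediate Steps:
Q(d, c) = 3*d
-36418 + (-19 + C(-1)*Q(3, -5))² = -36418 + (-19 + (-1*(-1))*(3*3))² = -36418 + (-19 + 1*9)² = -36418 + (-19 + 9)² = -36418 + (-10)² = -36418 + 100 = -36318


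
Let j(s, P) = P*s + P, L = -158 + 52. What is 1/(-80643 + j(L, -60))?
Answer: -1/74343 ≈ -1.3451e-5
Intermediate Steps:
L = -106
j(s, P) = P + P*s
1/(-80643 + j(L, -60)) = 1/(-80643 - 60*(1 - 106)) = 1/(-80643 - 60*(-105)) = 1/(-80643 + 6300) = 1/(-74343) = -1/74343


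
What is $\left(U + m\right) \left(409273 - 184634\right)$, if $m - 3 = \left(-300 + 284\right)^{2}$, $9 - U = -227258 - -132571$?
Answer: $21330596245$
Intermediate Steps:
$U = 94696$ ($U = 9 - \left(-227258 - -132571\right) = 9 - \left(-227258 + 132571\right) = 9 - -94687 = 9 + 94687 = 94696$)
$m = 259$ ($m = 3 + \left(-300 + 284\right)^{2} = 3 + \left(-16\right)^{2} = 3 + 256 = 259$)
$\left(U + m\right) \left(409273 - 184634\right) = \left(94696 + 259\right) \left(409273 - 184634\right) = 94955 \cdot 224639 = 21330596245$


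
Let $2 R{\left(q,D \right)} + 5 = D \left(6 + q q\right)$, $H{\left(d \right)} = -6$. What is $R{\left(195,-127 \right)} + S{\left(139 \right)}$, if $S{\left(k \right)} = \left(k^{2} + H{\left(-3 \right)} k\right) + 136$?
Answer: $-2396348$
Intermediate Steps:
$S{\left(k \right)} = 136 + k^{2} - 6 k$ ($S{\left(k \right)} = \left(k^{2} - 6 k\right) + 136 = 136 + k^{2} - 6 k$)
$R{\left(q,D \right)} = - \frac{5}{2} + \frac{D \left(6 + q^{2}\right)}{2}$ ($R{\left(q,D \right)} = - \frac{5}{2} + \frac{D \left(6 + q q\right)}{2} = - \frac{5}{2} + \frac{D \left(6 + q^{2}\right)}{2}$)
$R{\left(195,-127 \right)} + S{\left(139 \right)} = \left(- \frac{5}{2} + 3 \left(-127\right) + \frac{1}{2} \left(-127\right) 195^{2}\right) + \left(136 + 139^{2} - 834\right) = \left(- \frac{5}{2} - 381 + \frac{1}{2} \left(-127\right) 38025\right) + \left(136 + 19321 - 834\right) = \left(- \frac{5}{2} - 381 - \frac{4829175}{2}\right) + 18623 = -2414971 + 18623 = -2396348$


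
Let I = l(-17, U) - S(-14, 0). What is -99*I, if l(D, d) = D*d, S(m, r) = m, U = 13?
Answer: 20493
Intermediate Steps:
I = -207 (I = -17*13 - 1*(-14) = -221 + 14 = -207)
-99*I = -99*(-207) = 20493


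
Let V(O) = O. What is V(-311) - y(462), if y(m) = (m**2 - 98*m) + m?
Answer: -168941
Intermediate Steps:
y(m) = m**2 - 97*m
V(-311) - y(462) = -311 - 462*(-97 + 462) = -311 - 462*365 = -311 - 1*168630 = -311 - 168630 = -168941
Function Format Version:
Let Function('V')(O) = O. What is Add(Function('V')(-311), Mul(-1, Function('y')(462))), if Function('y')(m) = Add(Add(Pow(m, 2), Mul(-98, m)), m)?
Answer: -168941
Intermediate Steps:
Function('y')(m) = Add(Pow(m, 2), Mul(-97, m))
Add(Function('V')(-311), Mul(-1, Function('y')(462))) = Add(-311, Mul(-1, Mul(462, Add(-97, 462)))) = Add(-311, Mul(-1, Mul(462, 365))) = Add(-311, Mul(-1, 168630)) = Add(-311, -168630) = -168941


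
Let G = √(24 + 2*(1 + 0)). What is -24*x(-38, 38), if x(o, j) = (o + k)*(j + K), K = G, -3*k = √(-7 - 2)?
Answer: 34656 + 912*I + 24*√26*(38 + I) ≈ 39306.0 + 1034.4*I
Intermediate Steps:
k = -I (k = -√(-7 - 2)/3 = -I ≈ -1.0*I)
G = √26 (G = √(24 + 2*1) = √(24 + 2) = √26 ≈ 5.0990)
K = √26 ≈ 5.0990
x(o, j) = (j + √26)*(o - I) (x(o, j) = (o - I)*(j + √26) = (j + √26)*(o - I))
-24*x(-38, 38) = -24*(38*(-38) - 38*√26 - 1*I*38 - I*√26) = -24*(-1444 - 38*√26 - 38*I - I*√26) = -24*(-1444 - 38*I - 38*√26 - I*√26) = 34656 + 912*I + 912*√26 + 24*I*√26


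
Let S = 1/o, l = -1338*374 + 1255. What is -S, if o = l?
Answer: 1/499157 ≈ 2.0034e-6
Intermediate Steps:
l = -499157 (l = -500412 + 1255 = -499157)
o = -499157
S = -1/499157 (S = 1/(-499157) = -1/499157 ≈ -2.0034e-6)
-S = -1*(-1/499157) = 1/499157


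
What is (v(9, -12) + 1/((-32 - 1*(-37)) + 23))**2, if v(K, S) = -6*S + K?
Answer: 5148361/784 ≈ 6566.8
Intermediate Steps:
v(K, S) = K - 6*S
(v(9, -12) + 1/((-32 - 1*(-37)) + 23))**2 = ((9 - 6*(-12)) + 1/((-32 - 1*(-37)) + 23))**2 = ((9 + 72) + 1/((-32 + 37) + 23))**2 = (81 + 1/(5 + 23))**2 = (81 + 1/28)**2 = (2269/28)**2 = 5148361/784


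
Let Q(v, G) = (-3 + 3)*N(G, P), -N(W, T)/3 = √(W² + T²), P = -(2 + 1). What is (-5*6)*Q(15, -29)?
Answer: 0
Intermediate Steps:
P = -3 (P = -1*3 = -3)
N(W, T) = -3*√(T² + W²) (N(W, T) = -3*√(W² + T²) = -3*√(T² + W²))
Q(v, G) = 0 (Q(v, G) = (-3 + 3)*(-3*√((-3)² + G²)) = 0*(-3*√(9 + G²)) = 0)
(-5*6)*Q(15, -29) = -5*6*0 = -30*0 = 0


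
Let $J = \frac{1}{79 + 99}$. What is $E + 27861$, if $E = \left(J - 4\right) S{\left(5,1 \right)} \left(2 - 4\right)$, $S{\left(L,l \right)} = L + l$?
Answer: $\frac{2483895}{89} \approx 27909.0$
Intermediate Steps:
$J = \frac{1}{178} \approx 0.005618$
$E = \frac{4266}{89}$ ($E = \left(\frac{1}{178} - 4\right) \left(5 + 1\right) \left(2 - 4\right) = - \frac{711 \cdot 6 \left(-2\right)}{178} = \left(- \frac{711}{178}\right) \left(-12\right) = \frac{4266}{89} \approx 47.933$)
$E + 27861 = \frac{4266}{89} + 27861 = \frac{2483895}{89}$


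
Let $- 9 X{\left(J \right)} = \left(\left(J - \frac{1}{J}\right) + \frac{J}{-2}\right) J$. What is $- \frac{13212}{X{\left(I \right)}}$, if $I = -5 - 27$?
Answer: $\frac{118908}{511} \approx 232.7$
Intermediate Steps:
$I = -32$ ($I = -5 - 27 = -32$)
$X{\left(J \right)} = - \frac{J \left(\frac{J}{2} - \frac{1}{J}\right)}{9}$ ($X{\left(J \right)} = - \frac{\left(\left(J - \frac{1}{J}\right) + \frac{J}{-2}\right) J}{9} = - \frac{\left(\left(J - \frac{1}{J}\right) + J \left(- \frac{1}{2}\right)\right) J}{9} = - \frac{\left(\left(J - \frac{1}{J}\right) - \frac{J}{2}\right) J}{9} = - \frac{\left(\frac{J}{2} - \frac{1}{J}\right) J}{9} = - \frac{J \left(\frac{J}{2} - \frac{1}{J}\right)}{9}$)
$- \frac{13212}{X{\left(I \right)}} = - \frac{13212}{\frac{1}{9} - \frac{\left(-32\right)^{2}}{18}} = - \frac{13212}{\frac{1}{9} - \frac{512}{9}} = - \frac{13212}{- \frac{511}{9}} = \left(-13212\right) \left(- \frac{9}{511}\right) = \frac{118908}{511}$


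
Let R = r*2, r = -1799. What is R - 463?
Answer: -4061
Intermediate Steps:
R = -3598 (R = -1799*2 = -3598)
R - 463 = -3598 - 463 = -4061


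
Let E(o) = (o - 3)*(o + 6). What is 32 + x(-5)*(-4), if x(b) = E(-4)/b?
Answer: 104/5 ≈ 20.800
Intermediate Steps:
E(o) = (-3 + o)*(6 + o)
x(b) = -14/b (x(b) = (-18 + (-4)² + 3*(-4))/b = (-18 + 16 - 12)/b = -14/b)
32 + x(-5)*(-4) = 32 - 14/(-5)*(-4) = 32 - 14*(-⅕)*(-4) = 32 + (14/5)*(-4) = 32 - 56/5 = 104/5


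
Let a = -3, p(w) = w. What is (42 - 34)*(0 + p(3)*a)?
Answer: -72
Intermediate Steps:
(42 - 34)*(0 + p(3)*a) = (42 - 34)*(0 + 3*(-3)) = 8*(0 - 9) = 8*(-9) = -72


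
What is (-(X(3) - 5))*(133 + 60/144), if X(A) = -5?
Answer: 8005/6 ≈ 1334.2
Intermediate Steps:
(-(X(3) - 5))*(133 + 60/144) = (-(-5 - 5))*(133 + 60/144) = (-1*(-10))*(133 + 60*(1/144)) = 10*(133 + 5/12) = 10*(1601/12) = 8005/6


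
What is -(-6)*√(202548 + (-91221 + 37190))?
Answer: 6*√148517 ≈ 2312.3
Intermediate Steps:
-(-6)*√(202548 + (-91221 + 37190)) = -(-6)*√(202548 - 54031) = -(-6)*√148517 = 6*√148517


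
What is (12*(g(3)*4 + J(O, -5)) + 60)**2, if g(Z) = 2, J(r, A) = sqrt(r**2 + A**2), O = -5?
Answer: 31536 + 18720*sqrt(2) ≈ 58010.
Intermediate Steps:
J(r, A) = sqrt(A**2 + r**2)
(12*(g(3)*4 + J(O, -5)) + 60)**2 = (12*(2*4 + sqrt((-5)**2 + (-5)**2)) + 60)**2 = (12*(8 + sqrt(25 + 25)) + 60)**2 = (12*(8 + sqrt(50)) + 60)**2 = (12*(8 + 5*sqrt(2)) + 60)**2 = ((96 + 60*sqrt(2)) + 60)**2 = (156 + 60*sqrt(2))**2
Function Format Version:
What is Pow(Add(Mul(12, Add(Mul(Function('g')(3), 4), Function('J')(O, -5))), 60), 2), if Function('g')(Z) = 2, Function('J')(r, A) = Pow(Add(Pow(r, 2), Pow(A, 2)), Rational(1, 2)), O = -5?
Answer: Add(31536, Mul(18720, Pow(2, Rational(1, 2)))) ≈ 58010.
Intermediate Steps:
Function('J')(r, A) = Pow(Add(Pow(A, 2), Pow(r, 2)), Rational(1, 2))
Pow(Add(Mul(12, Add(Mul(Function('g')(3), 4), Function('J')(O, -5))), 60), 2) = Pow(Add(Mul(12, Add(Mul(2, 4), Pow(Add(Pow(-5, 2), Pow(-5, 2)), Rational(1, 2)))), 60), 2) = Pow(Add(Mul(12, Add(8, Pow(Add(25, 25), Rational(1, 2)))), 60), 2) = Pow(Add(Mul(12, Add(8, Pow(50, Rational(1, 2)))), 60), 2) = Pow(Add(Mul(12, Add(8, Mul(5, Pow(2, Rational(1, 2))))), 60), 2) = Pow(Add(Add(96, Mul(60, Pow(2, Rational(1, 2)))), 60), 2) = Pow(Add(156, Mul(60, Pow(2, Rational(1, 2)))), 2)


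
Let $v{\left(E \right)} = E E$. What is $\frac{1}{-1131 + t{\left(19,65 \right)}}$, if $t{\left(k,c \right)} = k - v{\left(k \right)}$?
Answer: $- \frac{1}{1473} \approx -0.00067889$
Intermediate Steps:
$v{\left(E \right)} = E^{2}$
$t{\left(k,c \right)} = k - k^{2}$
$\frac{1}{-1131 + t{\left(19,65 \right)}} = \frac{1}{-1131 + 19 \left(1 - 19\right)} = \frac{1}{-1131 + 19 \left(-18\right)} = \frac{1}{-1131 - 342} = \frac{1}{-1473} = - \frac{1}{1473}$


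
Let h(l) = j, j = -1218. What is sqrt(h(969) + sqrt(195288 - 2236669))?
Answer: sqrt(-1218 + I*sqrt(2041381)) ≈ 18.159 + 39.341*I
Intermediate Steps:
h(l) = -1218
sqrt(h(969) + sqrt(195288 - 2236669)) = sqrt(-1218 + sqrt(195288 - 2236669)) = sqrt(-1218 + sqrt(-2041381)) = sqrt(-1218 + I*sqrt(2041381))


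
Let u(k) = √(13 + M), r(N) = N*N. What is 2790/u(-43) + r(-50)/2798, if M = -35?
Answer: 1250/1399 - 1395*I*√22/11 ≈ 0.8935 - 594.83*I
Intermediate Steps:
r(N) = N²
u(k) = I*√22 (u(k) = √(13 - 35) = √(-22) = I*√22)
2790/u(-43) + r(-50)/2798 = 2790/((I*√22)) + (-50)²/2798 = 2790*(-I*√22/22) + 2500*(1/2798) = -1395*I*√22/11 + 1250/1399 = 1250/1399 - 1395*I*√22/11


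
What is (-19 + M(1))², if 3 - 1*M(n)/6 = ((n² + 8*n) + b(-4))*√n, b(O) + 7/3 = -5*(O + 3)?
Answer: 5041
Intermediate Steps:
b(O) = -52/3 - 5*O (b(O) = -7/3 - 5*(O + 3) = -7/3 - 5*(3 + O) = -7/3 + (-15 - 5*O) = -52/3 - 5*O)
M(n) = 18 - 6*√n*(8/3 + n² + 8*n) (M(n) = 18 - 6*((n² + 8*n) + (-52/3 - 5*(-4)))*√n = 18 - 6*((n² + 8*n) + (-52/3 + 20))*√n = 18 - 6*((n² + 8*n) + 8/3)*√n = 18 - 6*(8/3 + n² + 8*n)*√n = 18 - 6*√n*(8/3 + n² + 8*n))
(-19 + M(1))² = (-19 + (18 - 48*1^(3/2) - 16*√1 - 6*1^(5/2)))² = (-19 + (18 - 48*1 - 16*1 - 6*1))² = (-19 + (18 - 48 - 16 - 6))² = (-19 - 52)² = (-71)² = 5041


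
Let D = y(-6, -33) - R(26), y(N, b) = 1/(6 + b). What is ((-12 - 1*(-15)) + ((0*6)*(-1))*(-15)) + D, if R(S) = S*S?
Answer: -18172/27 ≈ -673.04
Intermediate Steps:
R(S) = S²
D = -18253/27 (D = 1/(6 - 33) - 1*26² = 1/(-27) - 1*676 = -1/27 - 676 = -18253/27 ≈ -676.04)
((-12 - 1*(-15)) + ((0*6)*(-1))*(-15)) + D = ((-12 - 1*(-15)) + ((0*6)*(-1))*(-15)) - 18253/27 = ((-12 + 15) + (0*(-1))*(-15)) - 18253/27 = (3 + 0*(-15)) - 18253/27 = (3 + 0) - 18253/27 = 3 - 18253/27 = -18172/27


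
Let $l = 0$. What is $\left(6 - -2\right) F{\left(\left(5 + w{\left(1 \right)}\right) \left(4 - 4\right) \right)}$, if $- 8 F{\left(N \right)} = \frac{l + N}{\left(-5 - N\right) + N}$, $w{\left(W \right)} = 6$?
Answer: $0$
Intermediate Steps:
$F{\left(N \right)} = \frac{N}{40}$ ($F{\left(N \right)} = - \frac{\left(0 + N\right) \frac{1}{\left(-5 - N\right) + N}}{8} = - \frac{N \frac{1}{-5}}{8} = - \frac{N \left(- \frac{1}{5}\right)}{8} = - \frac{\left(- \frac{1}{5}\right) N}{8} = \frac{N}{40}$)
$\left(6 - -2\right) F{\left(\left(5 + w{\left(1 \right)}\right) \left(4 - 4\right) \right)} = \left(6 - -2\right) \frac{\left(5 + 6\right) \left(4 - 4\right)}{40} = \left(6 + 2\right) \frac{11 \cdot 0}{40} = 8 \cdot \frac{1}{40} \cdot 0 = 8 \cdot 0 = 0$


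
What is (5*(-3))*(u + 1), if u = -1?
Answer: 0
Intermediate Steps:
(5*(-3))*(u + 1) = (5*(-3))*(-1 + 1) = -15*0 = 0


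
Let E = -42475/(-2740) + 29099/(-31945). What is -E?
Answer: -255426523/17505860 ≈ -14.591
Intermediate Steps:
E = 255426523/17505860 (E = -42475*(-1/2740) + 29099*(-1/31945) = 8495/548 - 29099/31945 = 255426523/17505860 ≈ 14.591)
-E = -1*255426523/17505860 = -255426523/17505860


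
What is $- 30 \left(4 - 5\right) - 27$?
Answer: $3$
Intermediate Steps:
$- 30 \left(4 - 5\right) - 27 = \left(-30\right) \left(-1\right) - 27 = 30 - 27 = 3$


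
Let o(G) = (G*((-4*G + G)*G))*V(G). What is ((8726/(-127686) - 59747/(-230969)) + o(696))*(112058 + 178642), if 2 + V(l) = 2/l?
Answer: 2886325403562267961536600/4915251289 ≈ 5.8722e+14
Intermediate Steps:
V(l) = -2 + 2/l
o(G) = -3*G³*(-2 + 2/G) (o(G) = (G*((-4*G + G)*G))*(-2 + 2/G) = (G*((-3*G)*G))*(-2 + 2/G) = (G*(-3*G²))*(-2 + 2/G) = (-3*G³)*(-2 + 2/G) = -3*G³*(-2 + 2/G))
((8726/(-127686) - 59747/(-230969)) + o(696))*(112058 + 178642) = ((8726/(-127686) - 59747/(-230969)) + 6*696²*(-1 + 696))*(112058 + 178642) = ((8726*(-1/127686) - 59747*(-1/230969)) + 6*484416*695)*290700 = ((-4363/63843 + 59747/230969) + 2020014720)*290700 = (2806709974/14745753867 + 2020014720)*290700 = (29786639871643632214/14745753867)*290700 = 2886325403562267961536600/4915251289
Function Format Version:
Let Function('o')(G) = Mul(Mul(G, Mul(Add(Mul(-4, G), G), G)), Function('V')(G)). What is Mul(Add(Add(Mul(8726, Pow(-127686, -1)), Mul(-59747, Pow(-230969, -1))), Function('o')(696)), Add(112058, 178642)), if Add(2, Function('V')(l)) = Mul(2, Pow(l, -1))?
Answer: Rational(2886325403562267961536600, 4915251289) ≈ 5.8722e+14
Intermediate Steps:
Function('V')(l) = Add(-2, Mul(2, Pow(l, -1)))
Function('o')(G) = Mul(-3, Pow(G, 3), Add(-2, Mul(2, Pow(G, -1)))) (Function('o')(G) = Mul(Mul(G, Mul(Add(Mul(-4, G), G), G)), Add(-2, Mul(2, Pow(G, -1)))) = Mul(Mul(G, Mul(Mul(-3, G), G)), Add(-2, Mul(2, Pow(G, -1)))) = Mul(Mul(G, Mul(-3, Pow(G, 2))), Add(-2, Mul(2, Pow(G, -1)))) = Mul(Mul(-3, Pow(G, 3)), Add(-2, Mul(2, Pow(G, -1)))) = Mul(-3, Pow(G, 3), Add(-2, Mul(2, Pow(G, -1)))))
Mul(Add(Add(Mul(8726, Pow(-127686, -1)), Mul(-59747, Pow(-230969, -1))), Function('o')(696)), Add(112058, 178642)) = Mul(Add(Add(Mul(8726, Pow(-127686, -1)), Mul(-59747, Pow(-230969, -1))), Mul(6, Pow(696, 2), Add(-1, 696))), Add(112058, 178642)) = Mul(Add(Add(Mul(8726, Rational(-1, 127686)), Mul(-59747, Rational(-1, 230969))), Mul(6, 484416, 695)), 290700) = Mul(Add(Add(Rational(-4363, 63843), Rational(59747, 230969)), 2020014720), 290700) = Mul(Add(Rational(2806709974, 14745753867), 2020014720), 290700) = Mul(Rational(29786639871643632214, 14745753867), 290700) = Rational(2886325403562267961536600, 4915251289)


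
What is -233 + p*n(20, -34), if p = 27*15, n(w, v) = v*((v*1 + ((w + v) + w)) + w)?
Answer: 109927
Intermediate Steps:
n(w, v) = v*(2*v + 3*w) (n(w, v) = v*((v + ((v + w) + w)) + w) = v*((v + (v + 2*w)) + w) = v*((2*v + 2*w) + w) = v*(2*v + 3*w))
p = 405
-233 + p*n(20, -34) = -233 + 405*(-34*(2*(-34) + 3*20)) = -233 + 405*(-34*(-68 + 60)) = -233 + 405*(-34*(-8)) = -233 + 405*272 = -233 + 110160 = 109927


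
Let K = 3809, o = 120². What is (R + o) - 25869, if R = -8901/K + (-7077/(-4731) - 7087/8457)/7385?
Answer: -4303517021317603354/375153926441385 ≈ -11471.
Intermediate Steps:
o = 14400
R = -876638961358789/375153926441385 (R = -8901/3809 + (-7077/(-4731) - 7087/8457)/7385 = -8901*1/3809 + (-7077*(-1/4731) - 7087*1/8457)*(1/7385) = -8901/3809 + (2359/1577 - 7087/8457)*(1/7385) = -8901/3809 + (8773864/13336689)*(1/7385) = -8901/3809 + 8773864/98491448265 = -876638961358789/375153926441385 ≈ -2.3367)
(R + o) - 25869 = (-876638961358789/375153926441385 + 14400) - 25869 = 5401339901794585211/375153926441385 - 25869 = -4303517021317603354/375153926441385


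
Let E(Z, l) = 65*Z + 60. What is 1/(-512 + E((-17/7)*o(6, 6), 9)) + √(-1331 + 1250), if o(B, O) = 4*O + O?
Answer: -7/36314 + 9*I ≈ -0.00019276 + 9.0*I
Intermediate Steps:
o(B, O) = 5*O
E(Z, l) = 60 + 65*Z
1/(-512 + E((-17/7)*o(6, 6), 9)) + √(-1331 + 1250) = 1/(-512 + (60 + 65*((-17/7)*(5*6)))) + √(-1331 + 1250) = 1/(-512 + (60 + 65*(-17*⅐*30))) + √(-81) = 1/(-512 + (60 + 65*(-17/7*30))) + 9*I = 1/(-512 + (60 + 65*(-510/7))) + 9*I = 1/(-512 + (60 - 33150/7)) + 9*I = 1/(-512 - 32730/7) + 9*I = 1/(-36314/7) + 9*I = -7/36314 + 9*I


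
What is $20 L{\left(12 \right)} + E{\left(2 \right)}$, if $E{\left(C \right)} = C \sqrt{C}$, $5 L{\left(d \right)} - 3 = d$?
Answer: $60 + 2 \sqrt{2} \approx 62.828$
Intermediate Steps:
$L{\left(d \right)} = \frac{3}{5} + \frac{d}{5}$
$E{\left(C \right)} = C^{\frac{3}{2}}$
$20 L{\left(12 \right)} + E{\left(2 \right)} = 20 \left(\frac{3}{5} + \frac{1}{5} \cdot 12\right) + 2^{\frac{3}{2}} = 20 \left(\frac{3}{5} + \frac{12}{5}\right) + 2 \sqrt{2} = 20 \cdot 3 + 2 \sqrt{2} = 60 + 2 \sqrt{2}$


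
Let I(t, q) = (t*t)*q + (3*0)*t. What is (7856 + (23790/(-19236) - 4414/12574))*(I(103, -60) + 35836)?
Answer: -47550073951273920/10078061 ≈ -4.7182e+9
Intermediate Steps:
I(t, q) = q*t² (I(t, q) = t²*q + 0*t = q*t² + 0 = q*t²)
(7856 + (23790/(-19236) - 4414/12574))*(I(103, -60) + 35836) = (7856 + (23790/(-19236) - 4414/12574))*(-60*103² + 35836) = (7856 + (23790*(-1/19236) - 4414*1/12574))*(-60*10609 + 35836) = (7856 + (-3965/3206 - 2207/6287))*(-636540 + 35836) = (7856 - 32003597/20156122)*(-600704) = (158314490835/20156122)*(-600704) = -47550073951273920/10078061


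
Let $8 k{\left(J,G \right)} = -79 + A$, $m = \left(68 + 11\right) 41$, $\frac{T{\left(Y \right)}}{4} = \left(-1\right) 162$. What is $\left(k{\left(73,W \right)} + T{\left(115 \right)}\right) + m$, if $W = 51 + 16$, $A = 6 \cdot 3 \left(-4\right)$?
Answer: $\frac{20577}{8} \approx 2572.1$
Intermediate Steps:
$T{\left(Y \right)} = -648$ ($T{\left(Y \right)} = 4 \left(\left(-1\right) 162\right) = 4 \left(-162\right) = -648$)
$m = 3239$ ($m = 79 \cdot 41 = 3239$)
$A = -72$ ($A = 18 \left(-4\right) = -72$)
$W = 67$
$k{\left(J,G \right)} = - \frac{151}{8}$ ($k{\left(J,G \right)} = \frac{-79 - 72}{8} = \frac{1}{8} \left(-151\right) = - \frac{151}{8}$)
$\left(k{\left(73,W \right)} + T{\left(115 \right)}\right) + m = \left(- \frac{151}{8} - 648\right) + 3239 = - \frac{5335}{8} + 3239 = \frac{20577}{8}$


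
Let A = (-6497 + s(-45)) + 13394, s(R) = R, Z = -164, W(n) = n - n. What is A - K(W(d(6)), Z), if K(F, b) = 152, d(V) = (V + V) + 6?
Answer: 6700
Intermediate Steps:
d(V) = 6 + 2*V (d(V) = 2*V + 6 = 6 + 2*V)
W(n) = 0
A = 6852 (A = (-6497 - 45) + 13394 = -6542 + 13394 = 6852)
A - K(W(d(6)), Z) = 6852 - 1*152 = 6852 - 152 = 6700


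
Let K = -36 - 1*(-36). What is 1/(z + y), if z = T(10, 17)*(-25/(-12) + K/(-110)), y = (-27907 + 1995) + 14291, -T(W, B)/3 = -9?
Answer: -4/46259 ≈ -8.6470e-5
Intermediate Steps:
K = 0 (K = -36 + 36 = 0)
T(W, B) = 27 (T(W, B) = -3*(-9) = 27)
y = -11621 (y = -25912 + 14291 = -11621)
z = 225/4 (z = 27*(-25/(-12) + 0/(-110)) = 27*(-25*(-1/12) + 0*(-1/110)) = 27*(25/12 + 0) = 27*(25/12) = 225/4 ≈ 56.250)
1/(z + y) = 1/(225/4 - 11621) = 1/(-46259/4) = -4/46259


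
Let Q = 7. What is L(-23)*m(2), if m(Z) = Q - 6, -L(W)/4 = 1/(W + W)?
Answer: 2/23 ≈ 0.086957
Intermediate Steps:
L(W) = -2/W (L(W) = -4/(W + W) = -4*1/(2*W) = -2/W)
m(Z) = 1 (m(Z) = 7 - 6 = 1)
L(-23)*m(2) = -2/(-23)*1 = -2*(-1/23)*1 = (2/23)*1 = 2/23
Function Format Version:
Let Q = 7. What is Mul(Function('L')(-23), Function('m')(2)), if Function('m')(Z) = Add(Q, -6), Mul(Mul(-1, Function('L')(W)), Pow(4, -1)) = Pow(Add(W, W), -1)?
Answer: Rational(2, 23) ≈ 0.086957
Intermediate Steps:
Function('L')(W) = Mul(-2, Pow(W, -1)) (Function('L')(W) = Mul(-4, Pow(Add(W, W), -1)) = Mul(-4, Pow(Mul(2, W), -1)) = Mul(-4, Mul(Rational(1, 2), Pow(W, -1))) = Mul(-2, Pow(W, -1)))
Function('m')(Z) = 1 (Function('m')(Z) = Add(7, -6) = 1)
Mul(Function('L')(-23), Function('m')(2)) = Mul(Mul(-2, Pow(-23, -1)), 1) = Mul(Mul(-2, Rational(-1, 23)), 1) = Mul(Rational(2, 23), 1) = Rational(2, 23)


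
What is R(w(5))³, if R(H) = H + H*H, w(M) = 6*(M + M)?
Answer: 49027896000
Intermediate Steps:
w(M) = 12*M (w(M) = 6*(2*M) = 12*M)
R(H) = H + H²
R(w(5))³ = ((12*5)*(1 + 12*5))³ = (60*(1 + 60))³ = (60*61)³ = 3660³ = 49027896000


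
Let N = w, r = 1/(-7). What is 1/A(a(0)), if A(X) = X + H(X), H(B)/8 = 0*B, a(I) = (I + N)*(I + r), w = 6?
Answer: -7/6 ≈ -1.1667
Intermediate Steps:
r = -⅐ ≈ -0.14286
N = 6
a(I) = (6 + I)*(-⅐ + I) (a(I) = (I + 6)*(I - ⅐) = (6 + I)*(-⅐ + I))
H(B) = 0 (H(B) = 8*(0*B) = 8*0 = 0)
A(X) = X (A(X) = X + 0 = X)
1/A(a(0)) = 1/(-6/7 + 0² + (41/7)*0) = 1/(-6/7 + 0 + 0) = 1/(-6/7) = -7/6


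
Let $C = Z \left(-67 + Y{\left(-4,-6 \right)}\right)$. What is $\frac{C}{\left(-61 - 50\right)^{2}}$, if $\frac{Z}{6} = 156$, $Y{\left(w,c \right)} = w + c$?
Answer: $- \frac{8008}{1369} \approx -5.8495$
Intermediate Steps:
$Y{\left(w,c \right)} = c + w$
$Z = 936$ ($Z = 6 \cdot 156 = 936$)
$C = -72072$ ($C = 936 \left(-67 - 10\right) = 936 \left(-77\right) = -72072$)
$\frac{C}{\left(-61 - 50\right)^{2}} = - \frac{72072}{\left(-61 - 50\right)^{2}} = - \frac{72072}{\left(-111\right)^{2}} = - \frac{72072}{12321} = \left(-72072\right) \frac{1}{12321} = - \frac{8008}{1369}$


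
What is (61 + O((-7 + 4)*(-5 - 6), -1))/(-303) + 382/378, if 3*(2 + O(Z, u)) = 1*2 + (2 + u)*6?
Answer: 15406/19089 ≈ 0.80706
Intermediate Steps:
O(Z, u) = 8/3 + 2*u (O(Z, u) = -2 + (1*2 + (2 + u)*6)/3 = -2 + (2 + (12 + 6*u))/3 = -2 + (14 + 6*u)/3 = -2 + (14/3 + 2*u) = 8/3 + 2*u)
(61 + O((-7 + 4)*(-5 - 6), -1))/(-303) + 382/378 = (61 + (8/3 + 2*(-1)))/(-303) + 382/378 = (61 + (8/3 - 2))*(-1/303) + 382*(1/378) = (61 + 2/3)*(-1/303) + 191/189 = (185/3)*(-1/303) + 191/189 = -185/909 + 191/189 = 15406/19089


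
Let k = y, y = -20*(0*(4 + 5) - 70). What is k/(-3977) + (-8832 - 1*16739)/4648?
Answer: -15457581/2640728 ≈ -5.8535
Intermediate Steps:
y = 1400 (y = -20*(0*9 - 70) = -20*(0 - 70) = -20*(-70) = 1400)
k = 1400
k/(-3977) + (-8832 - 1*16739)/4648 = 1400/(-3977) + (-8832 - 1*16739)/4648 = 1400*(-1/3977) + (-8832 - 16739)*(1/4648) = -1400/3977 - 25571*1/4648 = -1400/3977 - 3653/664 = -15457581/2640728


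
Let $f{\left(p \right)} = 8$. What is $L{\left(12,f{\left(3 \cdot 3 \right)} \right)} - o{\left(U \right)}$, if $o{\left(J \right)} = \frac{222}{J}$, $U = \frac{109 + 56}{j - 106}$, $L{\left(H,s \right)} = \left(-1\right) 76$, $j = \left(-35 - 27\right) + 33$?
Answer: $\frac{1162}{11} \approx 105.64$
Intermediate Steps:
$j = -29$ ($j = -62 + 33 = -29$)
$L{\left(H,s \right)} = -76$
$U = - \frac{11}{9}$ ($U = \frac{109 + 56}{-29 - 106} = \frac{165}{-135} = 165 \left(- \frac{1}{135}\right) = - \frac{11}{9} \approx -1.2222$)
$L{\left(12,f{\left(3 \cdot 3 \right)} \right)} - o{\left(U \right)} = -76 - \frac{222}{- \frac{11}{9}} = -76 - 222 \left(- \frac{9}{11}\right) = -76 - - \frac{1998}{11} = -76 + \frac{1998}{11} = \frac{1162}{11}$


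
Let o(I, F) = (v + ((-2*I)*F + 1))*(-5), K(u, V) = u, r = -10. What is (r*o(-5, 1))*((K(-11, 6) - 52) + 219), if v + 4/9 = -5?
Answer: 130000/3 ≈ 43333.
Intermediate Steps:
v = -49/9 (v = -4/9 - 5 = -49/9 ≈ -5.4444)
o(I, F) = 200/9 + 10*F*I (o(I, F) = (-49/9 + ((-2*I)*F + 1))*(-5) = (-49/9 + (-2*F*I + 1))*(-5) = (-49/9 + (1 - 2*F*I))*(-5) = (-40/9 - 2*F*I)*(-5) = 200/9 + 10*F*I)
(r*o(-5, 1))*((K(-11, 6) - 52) + 219) = (-10*(200/9 + 10*1*(-5)))*((-11 - 52) + 219) = (-10*(200/9 - 50))*(-63 + 219) = -10*(-250/9)*156 = (2500/9)*156 = 130000/3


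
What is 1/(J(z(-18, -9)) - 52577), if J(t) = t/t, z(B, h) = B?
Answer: -1/52576 ≈ -1.9020e-5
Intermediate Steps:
J(t) = 1
1/(J(z(-18, -9)) - 52577) = 1/(1 - 52577) = 1/(-52576) = -1/52576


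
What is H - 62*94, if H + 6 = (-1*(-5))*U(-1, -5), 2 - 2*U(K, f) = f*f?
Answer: -11783/2 ≈ -5891.5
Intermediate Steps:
U(K, f) = 1 - f²/2 (U(K, f) = 1 - f*f/2 = 1 - f²/2)
H = -127/2 (H = -6 + (-1*(-5))*(1 - ½*(-5)²) = -6 + 5*(1 - ½*25) = -6 + 5*(1 - 25/2) = -6 + 5*(-23/2) = -6 - 115/2 = -127/2 ≈ -63.500)
H - 62*94 = -127/2 - 62*94 = -127/2 - 5828 = -11783/2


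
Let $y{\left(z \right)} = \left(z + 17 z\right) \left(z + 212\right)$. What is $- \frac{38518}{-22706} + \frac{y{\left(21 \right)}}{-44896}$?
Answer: $- \frac{67626029}{254852144} \approx -0.26535$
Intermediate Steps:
$y{\left(z \right)} = 18 z \left(212 + z\right)$
$- \frac{38518}{-22706} + \frac{y{\left(21 \right)}}{-44896} = - \frac{38518}{-22706} + \frac{18 \cdot 21 \left(212 + 21\right)}{-44896} = \left(-38518\right) \left(- \frac{1}{22706}\right) + 18 \cdot 21 \cdot 233 \left(- \frac{1}{44896}\right) = \frac{19259}{11353} + 88074 \left(- \frac{1}{44896}\right) = \frac{19259}{11353} - \frac{44037}{22448} = - \frac{67626029}{254852144}$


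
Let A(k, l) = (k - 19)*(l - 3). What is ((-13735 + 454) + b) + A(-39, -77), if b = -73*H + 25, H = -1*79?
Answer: -2849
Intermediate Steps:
A(k, l) = (-19 + k)*(-3 + l)
H = -79
b = 5792 (b = -73*(-79) + 25 = 5767 + 25 = 5792)
((-13735 + 454) + b) + A(-39, -77) = ((-13735 + 454) + 5792) + (57 - 19*(-77) - 3*(-39) - 39*(-77)) = (-13281 + 5792) + (57 + 1463 + 117 + 3003) = -7489 + 4640 = -2849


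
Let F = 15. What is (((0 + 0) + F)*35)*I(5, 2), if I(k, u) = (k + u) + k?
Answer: 6300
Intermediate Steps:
I(k, u) = u + 2*k
(((0 + 0) + F)*35)*I(5, 2) = (((0 + 0) + 15)*35)*(2 + 2*5) = ((0 + 15)*35)*(2 + 10) = (15*35)*12 = 525*12 = 6300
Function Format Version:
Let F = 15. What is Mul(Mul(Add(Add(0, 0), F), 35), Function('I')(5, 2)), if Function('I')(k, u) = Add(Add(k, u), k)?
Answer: 6300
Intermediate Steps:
Function('I')(k, u) = Add(u, Mul(2, k))
Mul(Mul(Add(Add(0, 0), F), 35), Function('I')(5, 2)) = Mul(Mul(Add(Add(0, 0), 15), 35), Add(2, Mul(2, 5))) = Mul(Mul(Add(0, 15), 35), Add(2, 10)) = Mul(Mul(15, 35), 12) = Mul(525, 12) = 6300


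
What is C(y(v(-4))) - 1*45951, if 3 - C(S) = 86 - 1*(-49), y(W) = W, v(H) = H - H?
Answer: -46083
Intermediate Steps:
v(H) = 0
C(S) = -132 (C(S) = 3 - (86 - 1*(-49)) = 3 - (86 + 49) = 3 - 1*135 = 3 - 135 = -132)
C(y(v(-4))) - 1*45951 = -132 - 1*45951 = -132 - 45951 = -46083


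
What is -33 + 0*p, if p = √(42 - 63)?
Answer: -33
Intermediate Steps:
p = I*√21 (p = √(-21) = I*√21 ≈ 4.5826*I)
-33 + 0*p = -33 + 0*(I*√21) = -33 + 0 = -33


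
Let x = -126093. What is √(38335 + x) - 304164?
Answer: -304164 + I*√87758 ≈ -3.0416e+5 + 296.24*I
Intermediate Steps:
√(38335 + x) - 304164 = √(38335 - 126093) - 304164 = √(-87758) - 304164 = I*√87758 - 304164 = -304164 + I*√87758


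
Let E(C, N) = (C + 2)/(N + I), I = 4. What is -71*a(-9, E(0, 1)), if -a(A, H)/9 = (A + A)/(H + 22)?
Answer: -28755/56 ≈ -513.48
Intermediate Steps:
E(C, N) = (2 + C)/(4 + N) (E(C, N) = (C + 2)/(N + 4) = (2 + C)/(4 + N))
a(A, H) = -18*A/(22 + H) (a(A, H) = -9*(A + A)/(H + 22) = -9*2*A/(22 + H) = -18*A/(22 + H))
-71*a(-9, E(0, 1)) = -(-1278)*(-9)/(22 + (2 + 0)/(4 + 1)) = -(-1278)*(-9)/(22 + 2/5) = -(-1278)*(-9)/(22 + (⅕)*2) = -(-1278)*(-9)/(22 + ⅖) = -(-1278)*(-9)/112/5 = -(-1278)*(-9)*5/112 = -71*405/56 = -28755/56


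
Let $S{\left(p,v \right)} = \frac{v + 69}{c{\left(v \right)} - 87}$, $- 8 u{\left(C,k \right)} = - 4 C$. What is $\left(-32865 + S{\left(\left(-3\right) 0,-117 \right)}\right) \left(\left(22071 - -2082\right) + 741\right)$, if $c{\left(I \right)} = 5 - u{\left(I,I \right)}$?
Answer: $- \frac{38450251746}{47} \approx -8.1809 \cdot 10^{8}$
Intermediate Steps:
$u{\left(C,k \right)} = \frac{C}{2}$ ($u{\left(C,k \right)} = - \frac{\left(-4\right) C}{8} = \frac{C}{2}$)
$c{\left(I \right)} = 5 - \frac{I}{2}$
$S{\left(p,v \right)} = \frac{69 + v}{-82 - \frac{v}{2}}$ ($S{\left(p,v \right)} = \frac{v + 69}{\left(5 - \frac{v}{2}\right) - 87} = \frac{69 + v}{-82 - \frac{v}{2}}$)
$\left(-32865 + S{\left(\left(-3\right) 0,-117 \right)}\right) \left(\left(22071 - -2082\right) + 741\right) = \left(-32865 + \frac{2 \left(-69 - -117\right)}{164 - 117}\right) \left(\left(22071 - -2082\right) + 741\right) = \left(-32865 + \frac{2 \left(-69 + 117\right)}{47}\right) \left(\left(22071 + 2082\right) + 741\right) = \left(-32865 + 2 \cdot \frac{1}{47} \cdot 48\right) \left(24153 + 741\right) = \left(-32865 + \frac{96}{47}\right) 24894 = \left(- \frac{1544559}{47}\right) 24894 = - \frac{38450251746}{47}$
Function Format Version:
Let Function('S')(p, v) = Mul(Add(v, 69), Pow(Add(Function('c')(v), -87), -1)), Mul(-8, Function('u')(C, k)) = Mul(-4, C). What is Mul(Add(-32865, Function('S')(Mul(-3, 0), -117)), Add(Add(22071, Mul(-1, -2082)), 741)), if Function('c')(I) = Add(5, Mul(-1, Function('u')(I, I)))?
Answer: Rational(-38450251746, 47) ≈ -8.1809e+8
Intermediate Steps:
Function('u')(C, k) = Mul(Rational(1, 2), C) (Function('u')(C, k) = Mul(Rational(-1, 8), Mul(-4, C)) = Mul(Rational(1, 2), C))
Function('c')(I) = Add(5, Mul(Rational(-1, 2), I)) (Function('c')(I) = Add(5, Mul(-1, Mul(Rational(1, 2), I))) = Add(5, Mul(Rational(-1, 2), I)))
Function('S')(p, v) = Mul(Pow(Add(-82, Mul(Rational(-1, 2), v)), -1), Add(69, v)) (Function('S')(p, v) = Mul(Add(v, 69), Pow(Add(Add(5, Mul(Rational(-1, 2), v)), -87), -1)) = Mul(Add(69, v), Pow(Add(-82, Mul(Rational(-1, 2), v)), -1)) = Mul(Pow(Add(-82, Mul(Rational(-1, 2), v)), -1), Add(69, v)))
Mul(Add(-32865, Function('S')(Mul(-3, 0), -117)), Add(Add(22071, Mul(-1, -2082)), 741)) = Mul(Add(-32865, Mul(2, Pow(Add(164, -117), -1), Add(-69, Mul(-1, -117)))), Add(Add(22071, Mul(-1, -2082)), 741)) = Mul(Add(-32865, Mul(2, Pow(47, -1), Add(-69, 117))), Add(Add(22071, 2082), 741)) = Mul(Add(-32865, Mul(2, Rational(1, 47), 48)), Add(24153, 741)) = Mul(Add(-32865, Rational(96, 47)), 24894) = Mul(Rational(-1544559, 47), 24894) = Rational(-38450251746, 47)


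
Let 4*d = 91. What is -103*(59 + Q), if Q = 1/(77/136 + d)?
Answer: -19284175/3171 ≈ -6081.4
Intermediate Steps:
d = 91/4 (d = (1/4)*91 = 91/4 ≈ 22.750)
Q = 136/3171 (Q = 1/(77/136 + 91/4) = 1/(3171/136) = 136/3171 ≈ 0.042889)
-103*(59 + Q) = -103*(59 + 136/3171) = -103*187225/3171 = -19284175/3171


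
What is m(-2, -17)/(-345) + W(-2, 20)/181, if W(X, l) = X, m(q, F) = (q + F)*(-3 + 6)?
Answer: 3209/20815 ≈ 0.15417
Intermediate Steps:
m(q, F) = 3*F + 3*q (m(q, F) = (F + q)*3 = 3*F + 3*q)
m(-2, -17)/(-345) + W(-2, 20)/181 = (3*(-17) + 3*(-2))/(-345) - 2/181 = (-51 - 6)*(-1/345) - 2*1/181 = -57*(-1/345) - 2/181 = 19/115 - 2/181 = 3209/20815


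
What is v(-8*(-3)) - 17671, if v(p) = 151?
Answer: -17520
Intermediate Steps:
v(-8*(-3)) - 17671 = 151 - 17671 = -17520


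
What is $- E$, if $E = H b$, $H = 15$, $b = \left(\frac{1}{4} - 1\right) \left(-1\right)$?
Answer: $- \frac{45}{4} \approx -11.25$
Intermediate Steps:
$b = \frac{3}{4}$ ($b = \left(\frac{1}{4} - 1\right) \left(-1\right) = \left(- \frac{3}{4}\right) \left(-1\right) = \frac{3}{4} \approx 0.75$)
$E = \frac{45}{4}$ ($E = 15 \cdot \frac{3}{4} = \frac{45}{4} \approx 11.25$)
$- E = \left(-1\right) \frac{45}{4} = - \frac{45}{4}$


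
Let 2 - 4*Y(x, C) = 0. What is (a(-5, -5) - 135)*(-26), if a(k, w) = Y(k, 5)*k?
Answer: 3575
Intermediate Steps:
Y(x, C) = ½ (Y(x, C) = ½ - ¼*0 = ½ + 0 = ½)
a(k, w) = k/2
(a(-5, -5) - 135)*(-26) = ((½)*(-5) - 135)*(-26) = (-5/2 - 135)*(-26) = -275/2*(-26) = 3575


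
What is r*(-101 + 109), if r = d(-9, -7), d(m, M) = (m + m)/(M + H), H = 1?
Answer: 24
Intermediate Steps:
d(m, M) = 2*m/(1 + M) (d(m, M) = (m + m)/(M + 1) = (2*m)/(1 + M) = 2*m/(1 + M))
r = 3 (r = 2*(-9)/(1 - 7) = 2*(-9)/(-6) = 2*(-9)*(-1/6) = 3)
r*(-101 + 109) = 3*(-101 + 109) = 3*8 = 24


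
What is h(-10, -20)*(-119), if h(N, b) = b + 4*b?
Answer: 11900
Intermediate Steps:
h(N, b) = 5*b
h(-10, -20)*(-119) = (5*(-20))*(-119) = -100*(-119) = 11900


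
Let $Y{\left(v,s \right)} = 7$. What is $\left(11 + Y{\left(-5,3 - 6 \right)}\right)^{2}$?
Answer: $324$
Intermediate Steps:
$\left(11 + Y{\left(-5,3 - 6 \right)}\right)^{2} = \left(11 + 7\right)^{2} = 18^{2} = 324$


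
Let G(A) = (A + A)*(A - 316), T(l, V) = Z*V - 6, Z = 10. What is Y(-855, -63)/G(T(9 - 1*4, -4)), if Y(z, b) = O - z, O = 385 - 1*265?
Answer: 975/33304 ≈ 0.029276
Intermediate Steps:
O = 120 (O = 385 - 265 = 120)
T(l, V) = -6 + 10*V (T(l, V) = 10*V - 6 = -6 + 10*V)
G(A) = 2*A*(-316 + A) (G(A) = (2*A)*(-316 + A) = 2*A*(-316 + A))
Y(z, b) = 120 - z
Y(-855, -63)/G(T(9 - 1*4, -4)) = (120 - 1*(-855))/((2*(-6 + 10*(-4))*(-316 + (-6 + 10*(-4))))) = (120 + 855)/((2*(-6 - 40)*(-316 + (-6 - 40)))) = 975/((2*(-46)*(-316 - 46))) = 975/((2*(-46)*(-362))) = 975/33304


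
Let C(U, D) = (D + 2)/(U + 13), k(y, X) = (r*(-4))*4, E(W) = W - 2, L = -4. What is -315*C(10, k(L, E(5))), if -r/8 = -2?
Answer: 80010/23 ≈ 3478.7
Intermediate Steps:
r = 16 (r = -8*(-2) = 16)
E(W) = -2 + W
k(y, X) = -256 (k(y, X) = (16*(-4))*4 = -64*4 = -256)
C(U, D) = (2 + D)/(13 + U)
-315*C(10, k(L, E(5))) = -315*(2 - 256)/(13 + 10) = -315*(-254)/23 = -315*(-254/23) = 80010/23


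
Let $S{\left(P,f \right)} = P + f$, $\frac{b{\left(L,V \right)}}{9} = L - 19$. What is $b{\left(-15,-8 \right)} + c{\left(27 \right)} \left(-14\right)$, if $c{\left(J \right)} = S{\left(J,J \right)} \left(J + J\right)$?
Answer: $-41130$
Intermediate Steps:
$b{\left(L,V \right)} = -171 + 9 L$ ($b{\left(L,V \right)} = 9 \left(L - 19\right) = 9 \left(-19 + L\right) = -171 + 9 L$)
$c{\left(J \right)} = 4 J^{2}$ ($c{\left(J \right)} = \left(J + J\right) \left(J + J\right) = 2 J 2 J = 4 J^{2}$)
$b{\left(-15,-8 \right)} + c{\left(27 \right)} \left(-14\right) = \left(-171 + 9 \left(-15\right)\right) + 4 \cdot 27^{2} \left(-14\right) = \left(-171 - 135\right) + 4 \cdot 729 \left(-14\right) = -306 + 2916 \left(-14\right) = -306 - 40824 = -41130$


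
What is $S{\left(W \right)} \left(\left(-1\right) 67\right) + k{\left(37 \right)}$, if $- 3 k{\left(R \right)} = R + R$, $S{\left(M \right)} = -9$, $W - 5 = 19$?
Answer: $\frac{1735}{3} \approx 578.33$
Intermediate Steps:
$W = 24$ ($W = 5 + 19 = 24$)
$k{\left(R \right)} = - \frac{2 R}{3}$ ($k{\left(R \right)} = - \frac{R + R}{3} = - \frac{2 R}{3}$)
$S{\left(W \right)} \left(\left(-1\right) 67\right) + k{\left(37 \right)} = - 9 \left(\left(-1\right) 67\right) - \frac{74}{3} = \left(-9\right) \left(-67\right) - \frac{74}{3} = 603 - \frac{74}{3} = \frac{1735}{3}$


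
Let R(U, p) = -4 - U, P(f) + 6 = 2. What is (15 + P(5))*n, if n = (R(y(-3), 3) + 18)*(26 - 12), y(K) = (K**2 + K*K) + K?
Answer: -154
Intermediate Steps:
y(K) = K + 2*K**2 (y(K) = (K**2 + K**2) + K = 2*K**2 + K = K + 2*K**2)
P(f) = -4 (P(f) = -6 + 2 = -4)
n = -14 (n = ((-4 - (-3)*(1 + 2*(-3))) + 18)*(26 - 12) = ((-4 - (-3)*(1 - 6)) + 18)*14 = ((-4 - (-3)*(-5)) + 18)*14 = ((-4 - 1*15) + 18)*14 = ((-4 - 15) + 18)*14 = (-19 + 18)*14 = -1*14 = -14)
(15 + P(5))*n = (15 - 4)*(-14) = 11*(-14) = -154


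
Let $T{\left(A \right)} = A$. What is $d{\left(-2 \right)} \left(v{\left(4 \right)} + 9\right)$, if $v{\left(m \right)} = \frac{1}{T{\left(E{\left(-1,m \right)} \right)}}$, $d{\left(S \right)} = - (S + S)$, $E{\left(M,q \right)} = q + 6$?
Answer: $\frac{182}{5} \approx 36.4$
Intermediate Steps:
$E{\left(M,q \right)} = 6 + q$
$d{\left(S \right)} = - 2 S$
$v{\left(m \right)} = \frac{1}{6 + m}$
$d{\left(-2 \right)} \left(v{\left(4 \right)} + 9\right) = \left(-2\right) \left(-2\right) \left(\frac{1}{6 + 4} + 9\right) = 4 \left(\frac{1}{10} + 9\right) = 4 \cdot \frac{91}{10} = \frac{182}{5}$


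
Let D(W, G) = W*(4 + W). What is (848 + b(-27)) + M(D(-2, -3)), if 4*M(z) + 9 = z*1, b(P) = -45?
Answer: 3199/4 ≈ 799.75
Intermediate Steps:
M(z) = -9/4 + z/4 (M(z) = -9/4 + (z*1)/4 = -9/4 + z/4)
(848 + b(-27)) + M(D(-2, -3)) = (848 - 45) + (-9/4 + (-2*(4 - 2))/4) = 803 + (-9/4 + (-2*2)/4) = 803 + (-9/4 + (¼)*(-4)) = 803 + (-9/4 - 1) = 803 - 13/4 = 3199/4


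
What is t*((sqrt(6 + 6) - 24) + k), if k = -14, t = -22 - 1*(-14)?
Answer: 304 - 16*sqrt(3) ≈ 276.29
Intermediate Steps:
t = -8 (t = -22 + 14 = -8)
t*((sqrt(6 + 6) - 24) + k) = -8*((sqrt(6 + 6) - 24) - 14) = -8*((sqrt(12) - 24) - 14) = -8*((2*sqrt(3) - 24) - 14) = -8*((-24 + 2*sqrt(3)) - 14) = -8*(-38 + 2*sqrt(3)) = 304 - 16*sqrt(3)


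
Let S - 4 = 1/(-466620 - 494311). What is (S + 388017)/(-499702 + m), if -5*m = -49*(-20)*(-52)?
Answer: -12428713585/15679511127 ≈ -0.79267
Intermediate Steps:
S = 3843723/960931 (S = 4 + 1/(-466620 - 494311) = 4 + 1/(-960931) = 4 - 1/960931 = 3843723/960931 ≈ 4.0000)
m = 10192 (m = -(-49*(-20))*(-52)/5 = -196*(-52) = -1/5*(-50960) = 10192)
(S + 388017)/(-499702 + m) = (3843723/960931 + 388017)/(-499702 + 10192) = (372861407550/960931)/(-489510) = (372861407550/960931)*(-1/489510) = -12428713585/15679511127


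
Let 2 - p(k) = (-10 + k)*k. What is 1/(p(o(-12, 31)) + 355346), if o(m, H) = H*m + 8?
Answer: 1/219212 ≈ 4.5618e-6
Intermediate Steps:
o(m, H) = 8 + H*m
p(k) = 2 - k*(-10 + k) (p(k) = 2 - (-10 + k)*k = 2 - k*(-10 + k))
1/(p(o(-12, 31)) + 355346) = 1/((2 - (8 + 31*(-12))² + 10*(8 + 31*(-12))) + 355346) = 1/((2 - (8 - 372)² + 10*(8 - 372)) + 355346) = 1/((2 - 1*(-364)² + 10*(-364)) + 355346) = 1/((2 - 1*132496 - 3640) + 355346) = 1/((2 - 132496 - 3640) + 355346) = 1/(-136134 + 355346) = 1/219212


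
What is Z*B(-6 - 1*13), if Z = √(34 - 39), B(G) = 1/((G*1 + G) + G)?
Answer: -I*√5/57 ≈ -0.039229*I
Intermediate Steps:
B(G) = 1/(3*G) (B(G) = 1/((G + G) + G) = 1/(2*G + G) = 1/(3*G))
Z = I*√5 (Z = √(-5) = I*√5 ≈ 2.2361*I)
Z*B(-6 - 1*13) = (I*√5)*(1/(3*(-6 - 1*13))) = (I*√5)*(1/(3*(-6 - 13))) = (I*√5)*((⅓)/(-19)) = (I*√5)*((⅓)*(-1/19)) = (I*√5)*(-1/57) = -I*√5/57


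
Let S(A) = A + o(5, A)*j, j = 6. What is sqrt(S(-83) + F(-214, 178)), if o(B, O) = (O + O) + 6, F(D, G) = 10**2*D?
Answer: I*sqrt(22443) ≈ 149.81*I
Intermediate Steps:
F(D, G) = 100*D
o(B, O) = 6 + 2*O (o(B, O) = 2*O + 6 = 6 + 2*O)
S(A) = 36 + 13*A (S(A) = A + (6 + 2*A)*6 = A + (36 + 12*A) = 36 + 13*A)
sqrt(S(-83) + F(-214, 178)) = sqrt((36 + 13*(-83)) + 100*(-214)) = sqrt((36 - 1079) - 21400) = sqrt(-1043 - 21400) = sqrt(-22443) = I*sqrt(22443)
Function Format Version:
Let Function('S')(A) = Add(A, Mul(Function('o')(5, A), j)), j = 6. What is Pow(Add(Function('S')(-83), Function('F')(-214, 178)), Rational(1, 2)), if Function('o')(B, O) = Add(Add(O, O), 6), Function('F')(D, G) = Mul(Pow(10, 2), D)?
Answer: Mul(I, Pow(22443, Rational(1, 2))) ≈ Mul(149.81, I)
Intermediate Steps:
Function('F')(D, G) = Mul(100, D)
Function('o')(B, O) = Add(6, Mul(2, O)) (Function('o')(B, O) = Add(Mul(2, O), 6) = Add(6, Mul(2, O)))
Function('S')(A) = Add(36, Mul(13, A)) (Function('S')(A) = Add(A, Mul(Add(6, Mul(2, A)), 6)) = Add(A, Add(36, Mul(12, A))) = Add(36, Mul(13, A)))
Pow(Add(Function('S')(-83), Function('F')(-214, 178)), Rational(1, 2)) = Pow(Add(Add(36, Mul(13, -83)), Mul(100, -214)), Rational(1, 2)) = Pow(Add(Add(36, -1079), -21400), Rational(1, 2)) = Pow(Add(-1043, -21400), Rational(1, 2)) = Pow(-22443, Rational(1, 2)) = Mul(I, Pow(22443, Rational(1, 2)))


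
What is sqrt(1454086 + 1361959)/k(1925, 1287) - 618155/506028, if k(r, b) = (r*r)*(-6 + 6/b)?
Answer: -618155/506028 - 39*sqrt(2816045)/866442500 ≈ -1.2217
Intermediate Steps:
k(r, b) = r**2*(-6 + 6/b)
sqrt(1454086 + 1361959)/k(1925, 1287) - 618155/506028 = sqrt(1454086 + 1361959)/((6*1925**2*(1 - 1*1287)/1287)) - 618155/506028 = sqrt(2816045)/((6*(1/1287)*3705625*(1 - 1287))) - 618155*1/506028 = sqrt(2816045)/((6*(1/1287)*3705625*(-1286))) - 618155/506028 = sqrt(2816045)/(-866442500/39) - 618155/506028 = sqrt(2816045)*(-39/866442500) - 618155/506028 = -39*sqrt(2816045)/866442500 - 618155/506028 = -618155/506028 - 39*sqrt(2816045)/866442500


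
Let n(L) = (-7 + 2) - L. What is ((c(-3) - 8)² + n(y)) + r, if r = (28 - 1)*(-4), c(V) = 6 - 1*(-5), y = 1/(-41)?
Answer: -4263/41 ≈ -103.98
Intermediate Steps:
y = -1/41 ≈ -0.024390
c(V) = 11 (c(V) = 6 + 5 = 11)
r = -108 (r = 27*(-4) = -108)
n(L) = -5 - L
((c(-3) - 8)² + n(y)) + r = ((11 - 8)² + (-5 - 1*(-1/41))) - 108 = (3² + (-5 + 1/41)) - 108 = (9 - 204/41) - 108 = 165/41 - 108 = -4263/41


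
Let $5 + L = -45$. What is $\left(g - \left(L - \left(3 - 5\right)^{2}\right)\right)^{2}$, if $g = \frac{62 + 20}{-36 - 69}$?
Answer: $\frac{31225744}{11025} \approx 2832.3$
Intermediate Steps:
$L = -50$ ($L = -5 - 45 = -50$)
$g = - \frac{82}{105}$ ($g = \frac{82}{-105} = 82 \left(- \frac{1}{105}\right) = - \frac{82}{105} \approx -0.78095$)
$\left(g - \left(L - \left(3 - 5\right)^{2}\right)\right)^{2} = \left(- \frac{82}{105} + \left(\left(3 - 5\right)^{2} - -50\right)\right)^{2} = \left(- \frac{82}{105} + \left(\left(-2\right)^{2} + 50\right)\right)^{2} = \left(- \frac{82}{105} + \left(4 + 50\right)\right)^{2} = \left(- \frac{82}{105} + 54\right)^{2} = \left(\frac{5588}{105}\right)^{2} = \frac{31225744}{11025}$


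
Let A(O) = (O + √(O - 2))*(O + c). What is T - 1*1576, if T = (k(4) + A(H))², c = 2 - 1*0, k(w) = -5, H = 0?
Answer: -1559 - 20*I*√2 ≈ -1559.0 - 28.284*I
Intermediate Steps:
c = 2 (c = 2 + 0 = 2)
A(O) = (2 + O)*(O + √(-2 + O)) (A(O) = (O + √(O - 2))*(O + 2) = (O + √(-2 + O))*(2 + O) = (2 + O)*(O + √(-2 + O)))
T = (-5 + 2*I*√2)² (T = (-5 + (0² + 2*0 + 2*√(-2 + 0) + 0*√(-2 + 0)))² = (-5 + (0 + 0 + 2*√(-2) + 0*√(-2)))² = (-5 + (0 + 0 + 2*(I*√2) + 0*(I*√2)))² = (-5 + (0 + 0 + 2*I*√2 + 0))² = (-5 + 2*I*√2)² ≈ 17.0 - 28.284*I)
T - 1*1576 = (17 - 20*I*√2) - 1*1576 = (17 - 20*I*√2) - 1576 = -1559 - 20*I*√2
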